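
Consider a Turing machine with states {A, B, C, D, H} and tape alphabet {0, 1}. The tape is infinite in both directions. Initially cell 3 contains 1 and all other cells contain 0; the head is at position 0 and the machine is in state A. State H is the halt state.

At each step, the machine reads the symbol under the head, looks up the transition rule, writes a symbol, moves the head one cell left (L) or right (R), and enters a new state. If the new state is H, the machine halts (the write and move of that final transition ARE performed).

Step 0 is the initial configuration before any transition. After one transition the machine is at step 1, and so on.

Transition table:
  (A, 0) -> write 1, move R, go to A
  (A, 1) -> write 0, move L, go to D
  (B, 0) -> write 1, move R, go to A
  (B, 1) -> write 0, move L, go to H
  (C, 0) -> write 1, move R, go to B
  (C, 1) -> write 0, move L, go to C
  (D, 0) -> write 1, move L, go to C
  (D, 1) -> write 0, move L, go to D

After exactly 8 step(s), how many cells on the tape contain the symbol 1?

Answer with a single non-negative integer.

Answer: 1

Derivation:
Step 1: in state A at pos 0, read 0 -> (A,0)->write 1,move R,goto A. Now: state=A, head=1, tape[-1..4]=010010 (head:   ^)
Step 2: in state A at pos 1, read 0 -> (A,0)->write 1,move R,goto A. Now: state=A, head=2, tape[-1..4]=011010 (head:    ^)
Step 3: in state A at pos 2, read 0 -> (A,0)->write 1,move R,goto A. Now: state=A, head=3, tape[-1..4]=011110 (head:     ^)
Step 4: in state A at pos 3, read 1 -> (A,1)->write 0,move L,goto D. Now: state=D, head=2, tape[-1..4]=011100 (head:    ^)
Step 5: in state D at pos 2, read 1 -> (D,1)->write 0,move L,goto D. Now: state=D, head=1, tape[-1..4]=011000 (head:   ^)
Step 6: in state D at pos 1, read 1 -> (D,1)->write 0,move L,goto D. Now: state=D, head=0, tape[-1..4]=010000 (head:  ^)
Step 7: in state D at pos 0, read 1 -> (D,1)->write 0,move L,goto D. Now: state=D, head=-1, tape[-2..4]=0000000 (head:  ^)
Step 8: in state D at pos -1, read 0 -> (D,0)->write 1,move L,goto C. Now: state=C, head=-2, tape[-3..4]=00100000 (head:  ^)
Cells containing 1 after step 8: {-1} -> 1 cell(s)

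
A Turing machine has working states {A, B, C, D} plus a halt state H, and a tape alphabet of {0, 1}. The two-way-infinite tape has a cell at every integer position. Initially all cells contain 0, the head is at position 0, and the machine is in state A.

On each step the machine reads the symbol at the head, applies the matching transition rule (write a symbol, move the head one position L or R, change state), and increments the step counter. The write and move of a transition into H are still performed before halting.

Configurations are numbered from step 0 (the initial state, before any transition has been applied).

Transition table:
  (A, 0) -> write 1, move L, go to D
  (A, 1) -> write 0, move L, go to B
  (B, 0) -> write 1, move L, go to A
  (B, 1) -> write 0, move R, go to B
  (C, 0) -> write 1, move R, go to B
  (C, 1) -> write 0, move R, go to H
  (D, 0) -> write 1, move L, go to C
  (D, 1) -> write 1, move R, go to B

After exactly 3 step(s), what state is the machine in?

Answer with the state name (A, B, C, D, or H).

Answer: B

Derivation:
Step 1: in state A at pos 0, read 0 -> (A,0)->write 1,move L,goto D. Now: state=D, head=-1, tape[-2..1]=0010 (head:  ^)
Step 2: in state D at pos -1, read 0 -> (D,0)->write 1,move L,goto C. Now: state=C, head=-2, tape[-3..1]=00110 (head:  ^)
Step 3: in state C at pos -2, read 0 -> (C,0)->write 1,move R,goto B. Now: state=B, head=-1, tape[-3..1]=01110 (head:   ^)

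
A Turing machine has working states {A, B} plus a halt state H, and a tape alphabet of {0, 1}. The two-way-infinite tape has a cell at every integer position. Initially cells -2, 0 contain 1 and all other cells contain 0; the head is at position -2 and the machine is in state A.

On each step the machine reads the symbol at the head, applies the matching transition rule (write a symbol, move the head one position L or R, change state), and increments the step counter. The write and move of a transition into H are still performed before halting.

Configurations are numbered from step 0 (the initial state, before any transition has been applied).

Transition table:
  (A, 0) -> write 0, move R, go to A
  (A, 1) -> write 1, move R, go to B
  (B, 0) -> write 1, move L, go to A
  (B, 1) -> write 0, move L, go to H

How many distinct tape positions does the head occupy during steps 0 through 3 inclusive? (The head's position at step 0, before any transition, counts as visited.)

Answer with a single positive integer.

Answer: 2

Derivation:
Step 1: in state A at pos -2, read 1 -> (A,1)->write 1,move R,goto B. Now: state=B, head=-1, tape[-3..1]=01010 (head:   ^)
Step 2: in state B at pos -1, read 0 -> (B,0)->write 1,move L,goto A. Now: state=A, head=-2, tape[-3..1]=01110 (head:  ^)
Step 3: in state A at pos -2, read 1 -> (A,1)->write 1,move R,goto B. Now: state=B, head=-1, tape[-3..1]=01110 (head:   ^)
Head positions at steps 0..3: starting at -2, distinct positions visited = {-2, -1} -> 2 position(s)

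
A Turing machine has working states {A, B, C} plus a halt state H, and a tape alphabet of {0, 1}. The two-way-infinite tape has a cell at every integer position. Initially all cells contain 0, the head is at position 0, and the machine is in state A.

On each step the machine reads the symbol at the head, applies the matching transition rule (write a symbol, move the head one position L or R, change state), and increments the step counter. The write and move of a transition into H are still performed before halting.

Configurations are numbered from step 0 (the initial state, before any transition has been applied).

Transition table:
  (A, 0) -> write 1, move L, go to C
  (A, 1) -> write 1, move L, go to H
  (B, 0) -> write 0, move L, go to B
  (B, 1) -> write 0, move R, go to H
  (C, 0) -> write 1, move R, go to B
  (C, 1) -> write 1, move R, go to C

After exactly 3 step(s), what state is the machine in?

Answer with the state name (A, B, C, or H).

Answer: H

Derivation:
Step 1: in state A at pos 0, read 0 -> (A,0)->write 1,move L,goto C. Now: state=C, head=-1, tape[-2..1]=0010 (head:  ^)
Step 2: in state C at pos -1, read 0 -> (C,0)->write 1,move R,goto B. Now: state=B, head=0, tape[-2..1]=0110 (head:   ^)
Step 3: in state B at pos 0, read 1 -> (B,1)->write 0,move R,goto H. Now: state=H, head=1, tape[-2..2]=01000 (head:    ^)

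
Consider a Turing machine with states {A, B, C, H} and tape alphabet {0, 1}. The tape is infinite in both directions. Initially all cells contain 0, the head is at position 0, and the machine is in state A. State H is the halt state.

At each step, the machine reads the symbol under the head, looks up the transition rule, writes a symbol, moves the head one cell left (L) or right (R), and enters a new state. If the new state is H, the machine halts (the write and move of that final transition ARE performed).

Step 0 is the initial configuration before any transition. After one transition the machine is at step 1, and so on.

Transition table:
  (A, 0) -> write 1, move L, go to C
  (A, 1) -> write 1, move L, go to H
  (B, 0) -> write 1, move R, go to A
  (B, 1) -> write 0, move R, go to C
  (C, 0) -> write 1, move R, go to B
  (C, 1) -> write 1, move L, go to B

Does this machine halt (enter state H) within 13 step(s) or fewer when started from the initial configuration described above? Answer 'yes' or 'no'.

Answer: yes

Derivation:
Step 1: in state A at pos 0, read 0 -> (A,0)->write 1,move L,goto C. Now: state=C, head=-1, tape[-2..1]=0010 (head:  ^)
Step 2: in state C at pos -1, read 0 -> (C,0)->write 1,move R,goto B. Now: state=B, head=0, tape[-2..1]=0110 (head:   ^)
Step 3: in state B at pos 0, read 1 -> (B,1)->write 0,move R,goto C. Now: state=C, head=1, tape[-2..2]=01000 (head:    ^)
Step 4: in state C at pos 1, read 0 -> (C,0)->write 1,move R,goto B. Now: state=B, head=2, tape[-2..3]=010100 (head:     ^)
Step 5: in state B at pos 2, read 0 -> (B,0)->write 1,move R,goto A. Now: state=A, head=3, tape[-2..4]=0101100 (head:      ^)
Step 6: in state A at pos 3, read 0 -> (A,0)->write 1,move L,goto C. Now: state=C, head=2, tape[-2..4]=0101110 (head:     ^)
Step 7: in state C at pos 2, read 1 -> (C,1)->write 1,move L,goto B. Now: state=B, head=1, tape[-2..4]=0101110 (head:    ^)
Step 8: in state B at pos 1, read 1 -> (B,1)->write 0,move R,goto C. Now: state=C, head=2, tape[-2..4]=0100110 (head:     ^)
Step 9: in state C at pos 2, read 1 -> (C,1)->write 1,move L,goto B. Now: state=B, head=1, tape[-2..4]=0100110 (head:    ^)
Step 10: in state B at pos 1, read 0 -> (B,0)->write 1,move R,goto A. Now: state=A, head=2, tape[-2..4]=0101110 (head:     ^)
Step 11: in state A at pos 2, read 1 -> (A,1)->write 1,move L,goto H. Now: state=H, head=1, tape[-2..4]=0101110 (head:    ^)
State H reached at step 11; 11 <= 13 -> yes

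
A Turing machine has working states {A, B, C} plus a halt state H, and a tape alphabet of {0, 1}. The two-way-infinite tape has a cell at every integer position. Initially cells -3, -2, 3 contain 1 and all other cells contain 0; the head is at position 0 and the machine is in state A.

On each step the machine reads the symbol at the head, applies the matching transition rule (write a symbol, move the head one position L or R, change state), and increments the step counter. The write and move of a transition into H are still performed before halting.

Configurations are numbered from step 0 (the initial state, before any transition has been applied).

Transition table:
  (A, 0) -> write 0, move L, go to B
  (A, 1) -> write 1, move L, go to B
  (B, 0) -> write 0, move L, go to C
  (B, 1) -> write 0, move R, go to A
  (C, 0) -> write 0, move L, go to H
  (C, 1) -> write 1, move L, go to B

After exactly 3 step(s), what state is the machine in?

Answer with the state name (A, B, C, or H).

Answer: B

Derivation:
Step 1: in state A at pos 0, read 0 -> (A,0)->write 0,move L,goto B. Now: state=B, head=-1, tape[-4..4]=011000010 (head:    ^)
Step 2: in state B at pos -1, read 0 -> (B,0)->write 0,move L,goto C. Now: state=C, head=-2, tape[-4..4]=011000010 (head:   ^)
Step 3: in state C at pos -2, read 1 -> (C,1)->write 1,move L,goto B. Now: state=B, head=-3, tape[-4..4]=011000010 (head:  ^)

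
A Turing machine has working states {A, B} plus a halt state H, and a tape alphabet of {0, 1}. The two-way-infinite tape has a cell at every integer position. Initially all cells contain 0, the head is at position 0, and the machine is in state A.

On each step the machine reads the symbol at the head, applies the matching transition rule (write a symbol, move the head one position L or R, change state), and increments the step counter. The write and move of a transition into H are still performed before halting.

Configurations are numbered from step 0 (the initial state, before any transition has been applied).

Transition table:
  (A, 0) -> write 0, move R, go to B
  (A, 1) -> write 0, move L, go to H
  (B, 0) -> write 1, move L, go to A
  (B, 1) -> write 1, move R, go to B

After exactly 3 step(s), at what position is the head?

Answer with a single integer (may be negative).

Answer: 1

Derivation:
Step 1: in state A at pos 0, read 0 -> (A,0)->write 0,move R,goto B. Now: state=B, head=1, tape[-1..2]=0000 (head:   ^)
Step 2: in state B at pos 1, read 0 -> (B,0)->write 1,move L,goto A. Now: state=A, head=0, tape[-1..2]=0010 (head:  ^)
Step 3: in state A at pos 0, read 0 -> (A,0)->write 0,move R,goto B. Now: state=B, head=1, tape[-1..2]=0010 (head:   ^)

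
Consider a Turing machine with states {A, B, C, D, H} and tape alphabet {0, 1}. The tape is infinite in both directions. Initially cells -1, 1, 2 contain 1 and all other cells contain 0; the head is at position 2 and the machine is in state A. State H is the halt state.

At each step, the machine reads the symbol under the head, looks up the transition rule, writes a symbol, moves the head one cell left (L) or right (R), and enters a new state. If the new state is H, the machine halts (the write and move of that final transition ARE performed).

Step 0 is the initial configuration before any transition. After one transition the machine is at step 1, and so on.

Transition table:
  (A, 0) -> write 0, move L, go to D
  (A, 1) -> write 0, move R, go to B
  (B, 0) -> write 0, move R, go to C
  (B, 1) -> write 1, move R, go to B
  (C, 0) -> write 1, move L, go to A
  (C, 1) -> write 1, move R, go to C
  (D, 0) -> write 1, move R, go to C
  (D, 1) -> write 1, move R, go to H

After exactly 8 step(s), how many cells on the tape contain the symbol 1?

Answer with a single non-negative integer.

Answer: 4

Derivation:
Step 1: in state A at pos 2, read 1 -> (A,1)->write 0,move R,goto B. Now: state=B, head=3, tape[-2..4]=0101000 (head:      ^)
Step 2: in state B at pos 3, read 0 -> (B,0)->write 0,move R,goto C. Now: state=C, head=4, tape[-2..5]=01010000 (head:       ^)
Step 3: in state C at pos 4, read 0 -> (C,0)->write 1,move L,goto A. Now: state=A, head=3, tape[-2..5]=01010010 (head:      ^)
Step 4: in state A at pos 3, read 0 -> (A,0)->write 0,move L,goto D. Now: state=D, head=2, tape[-2..5]=01010010 (head:     ^)
Step 5: in state D at pos 2, read 0 -> (D,0)->write 1,move R,goto C. Now: state=C, head=3, tape[-2..5]=01011010 (head:      ^)
Step 6: in state C at pos 3, read 0 -> (C,0)->write 1,move L,goto A. Now: state=A, head=2, tape[-2..5]=01011110 (head:     ^)
Step 7: in state A at pos 2, read 1 -> (A,1)->write 0,move R,goto B. Now: state=B, head=3, tape[-2..5]=01010110 (head:      ^)
Step 8: in state B at pos 3, read 1 -> (B,1)->write 1,move R,goto B. Now: state=B, head=4, tape[-2..5]=01010110 (head:       ^)
Cells containing 1 after step 8: {-1, 1, 3, 4} -> 4 cell(s)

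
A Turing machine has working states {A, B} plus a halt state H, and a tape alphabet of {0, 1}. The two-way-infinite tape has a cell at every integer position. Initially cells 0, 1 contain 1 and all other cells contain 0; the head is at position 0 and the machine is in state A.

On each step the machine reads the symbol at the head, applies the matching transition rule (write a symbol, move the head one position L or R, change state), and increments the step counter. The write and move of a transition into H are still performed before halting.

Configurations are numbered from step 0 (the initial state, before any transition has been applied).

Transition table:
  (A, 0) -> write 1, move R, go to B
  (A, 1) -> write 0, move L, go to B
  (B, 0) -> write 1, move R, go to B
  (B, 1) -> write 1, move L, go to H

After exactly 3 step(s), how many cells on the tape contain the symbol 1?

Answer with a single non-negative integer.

Answer: 3

Derivation:
Step 1: in state A at pos 0, read 1 -> (A,1)->write 0,move L,goto B. Now: state=B, head=-1, tape[-2..2]=00010 (head:  ^)
Step 2: in state B at pos -1, read 0 -> (B,0)->write 1,move R,goto B. Now: state=B, head=0, tape[-2..2]=01010 (head:   ^)
Step 3: in state B at pos 0, read 0 -> (B,0)->write 1,move R,goto B. Now: state=B, head=1, tape[-2..2]=01110 (head:    ^)
Cells containing 1 after step 3: {-1, 0, 1} -> 3 cell(s)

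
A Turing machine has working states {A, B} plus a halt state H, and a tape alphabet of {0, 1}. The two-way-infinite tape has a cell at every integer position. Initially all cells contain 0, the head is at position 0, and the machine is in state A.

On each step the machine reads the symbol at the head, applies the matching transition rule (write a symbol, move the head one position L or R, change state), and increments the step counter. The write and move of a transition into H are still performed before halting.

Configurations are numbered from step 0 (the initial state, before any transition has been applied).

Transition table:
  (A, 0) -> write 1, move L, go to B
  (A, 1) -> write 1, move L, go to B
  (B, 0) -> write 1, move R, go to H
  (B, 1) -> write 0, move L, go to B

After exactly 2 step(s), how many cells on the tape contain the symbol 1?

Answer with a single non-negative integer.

Step 1: in state A at pos 0, read 0 -> (A,0)->write 1,move L,goto B. Now: state=B, head=-1, tape[-2..1]=0010 (head:  ^)
Step 2: in state B at pos -1, read 0 -> (B,0)->write 1,move R,goto H. Now: state=H, head=0, tape[-2..1]=0110 (head:   ^)
Cells containing 1 after step 2: {-1, 0} -> 2 cell(s)

Answer: 2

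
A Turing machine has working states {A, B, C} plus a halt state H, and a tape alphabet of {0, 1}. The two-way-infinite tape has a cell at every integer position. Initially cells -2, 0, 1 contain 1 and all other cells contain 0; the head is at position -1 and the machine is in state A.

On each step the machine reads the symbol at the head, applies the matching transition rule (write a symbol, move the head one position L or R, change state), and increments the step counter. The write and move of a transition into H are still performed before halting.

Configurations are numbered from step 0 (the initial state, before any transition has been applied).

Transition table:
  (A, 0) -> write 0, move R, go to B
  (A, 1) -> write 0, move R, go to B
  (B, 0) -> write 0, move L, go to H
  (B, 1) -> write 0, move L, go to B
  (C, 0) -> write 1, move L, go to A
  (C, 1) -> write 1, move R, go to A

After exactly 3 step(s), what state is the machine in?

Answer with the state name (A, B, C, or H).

Step 1: in state A at pos -1, read 0 -> (A,0)->write 0,move R,goto B. Now: state=B, head=0, tape[-3..2]=010110 (head:    ^)
Step 2: in state B at pos 0, read 1 -> (B,1)->write 0,move L,goto B. Now: state=B, head=-1, tape[-3..2]=010010 (head:   ^)
Step 3: in state B at pos -1, read 0 -> (B,0)->write 0,move L,goto H. Now: state=H, head=-2, tape[-3..2]=010010 (head:  ^)

Answer: H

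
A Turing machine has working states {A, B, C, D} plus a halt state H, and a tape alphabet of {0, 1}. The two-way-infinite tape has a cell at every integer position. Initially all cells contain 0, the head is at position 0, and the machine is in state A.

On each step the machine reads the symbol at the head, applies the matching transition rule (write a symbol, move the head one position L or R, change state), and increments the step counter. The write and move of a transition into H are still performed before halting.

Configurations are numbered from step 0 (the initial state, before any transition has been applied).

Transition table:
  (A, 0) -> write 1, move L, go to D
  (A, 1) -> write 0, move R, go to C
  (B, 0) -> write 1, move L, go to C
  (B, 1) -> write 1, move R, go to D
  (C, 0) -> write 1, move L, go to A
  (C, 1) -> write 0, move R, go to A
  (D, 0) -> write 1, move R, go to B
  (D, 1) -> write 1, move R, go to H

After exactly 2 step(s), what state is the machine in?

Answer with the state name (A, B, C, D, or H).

Step 1: in state A at pos 0, read 0 -> (A,0)->write 1,move L,goto D. Now: state=D, head=-1, tape[-2..1]=0010 (head:  ^)
Step 2: in state D at pos -1, read 0 -> (D,0)->write 1,move R,goto B. Now: state=B, head=0, tape[-2..1]=0110 (head:   ^)

Answer: B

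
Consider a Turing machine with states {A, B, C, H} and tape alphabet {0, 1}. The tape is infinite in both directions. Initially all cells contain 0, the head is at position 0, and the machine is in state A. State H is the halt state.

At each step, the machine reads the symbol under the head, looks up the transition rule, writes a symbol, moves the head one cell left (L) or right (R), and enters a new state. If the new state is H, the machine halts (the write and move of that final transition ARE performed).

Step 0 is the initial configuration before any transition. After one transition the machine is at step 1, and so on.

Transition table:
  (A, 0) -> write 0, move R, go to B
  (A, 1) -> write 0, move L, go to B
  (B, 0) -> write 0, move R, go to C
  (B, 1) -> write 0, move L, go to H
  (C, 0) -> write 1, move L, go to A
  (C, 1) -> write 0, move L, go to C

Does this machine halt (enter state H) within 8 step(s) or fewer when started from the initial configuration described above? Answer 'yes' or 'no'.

Answer: yes

Derivation:
Step 1: in state A at pos 0, read 0 -> (A,0)->write 0,move R,goto B. Now: state=B, head=1, tape[-1..2]=0000 (head:   ^)
Step 2: in state B at pos 1, read 0 -> (B,0)->write 0,move R,goto C. Now: state=C, head=2, tape[-1..3]=00000 (head:    ^)
Step 3: in state C at pos 2, read 0 -> (C,0)->write 1,move L,goto A. Now: state=A, head=1, tape[-1..3]=00010 (head:   ^)
Step 4: in state A at pos 1, read 0 -> (A,0)->write 0,move R,goto B. Now: state=B, head=2, tape[-1..3]=00010 (head:    ^)
Step 5: in state B at pos 2, read 1 -> (B,1)->write 0,move L,goto H. Now: state=H, head=1, tape[-1..3]=00000 (head:   ^)
State H reached at step 5; 5 <= 8 -> yes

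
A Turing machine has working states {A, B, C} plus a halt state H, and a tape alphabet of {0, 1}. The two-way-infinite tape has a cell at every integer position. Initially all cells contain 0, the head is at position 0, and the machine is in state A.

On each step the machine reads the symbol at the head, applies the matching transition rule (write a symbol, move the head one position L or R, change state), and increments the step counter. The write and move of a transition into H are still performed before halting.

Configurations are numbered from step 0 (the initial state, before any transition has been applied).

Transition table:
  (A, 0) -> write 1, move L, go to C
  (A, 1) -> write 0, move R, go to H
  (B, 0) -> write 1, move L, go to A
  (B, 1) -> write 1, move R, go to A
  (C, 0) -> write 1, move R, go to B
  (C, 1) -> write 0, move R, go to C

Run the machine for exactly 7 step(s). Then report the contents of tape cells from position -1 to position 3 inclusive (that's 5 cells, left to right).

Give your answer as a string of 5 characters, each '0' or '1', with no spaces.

Answer: 10010

Derivation:
Step 1: in state A at pos 0, read 0 -> (A,0)->write 1,move L,goto C. Now: state=C, head=-1, tape[-2..1]=0010 (head:  ^)
Step 2: in state C at pos -1, read 0 -> (C,0)->write 1,move R,goto B. Now: state=B, head=0, tape[-2..1]=0110 (head:   ^)
Step 3: in state B at pos 0, read 1 -> (B,1)->write 1,move R,goto A. Now: state=A, head=1, tape[-2..2]=01100 (head:    ^)
Step 4: in state A at pos 1, read 0 -> (A,0)->write 1,move L,goto C. Now: state=C, head=0, tape[-2..2]=01110 (head:   ^)
Step 5: in state C at pos 0, read 1 -> (C,1)->write 0,move R,goto C. Now: state=C, head=1, tape[-2..2]=01010 (head:    ^)
Step 6: in state C at pos 1, read 1 -> (C,1)->write 0,move R,goto C. Now: state=C, head=2, tape[-2..3]=010000 (head:     ^)
Step 7: in state C at pos 2, read 0 -> (C,0)->write 1,move R,goto B. Now: state=B, head=3, tape[-2..4]=0100100 (head:      ^)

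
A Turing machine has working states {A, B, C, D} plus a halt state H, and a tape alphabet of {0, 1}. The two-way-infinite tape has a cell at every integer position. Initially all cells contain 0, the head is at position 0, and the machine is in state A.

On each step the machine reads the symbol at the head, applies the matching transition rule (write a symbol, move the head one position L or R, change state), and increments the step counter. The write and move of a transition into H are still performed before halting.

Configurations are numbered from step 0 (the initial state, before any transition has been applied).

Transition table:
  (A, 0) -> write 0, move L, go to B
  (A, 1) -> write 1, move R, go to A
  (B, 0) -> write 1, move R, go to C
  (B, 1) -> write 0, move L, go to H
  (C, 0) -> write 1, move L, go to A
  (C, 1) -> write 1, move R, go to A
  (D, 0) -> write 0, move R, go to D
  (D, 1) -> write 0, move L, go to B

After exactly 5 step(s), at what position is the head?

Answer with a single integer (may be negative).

Step 1: in state A at pos 0, read 0 -> (A,0)->write 0,move L,goto B. Now: state=B, head=-1, tape[-2..1]=0000 (head:  ^)
Step 2: in state B at pos -1, read 0 -> (B,0)->write 1,move R,goto C. Now: state=C, head=0, tape[-2..1]=0100 (head:   ^)
Step 3: in state C at pos 0, read 0 -> (C,0)->write 1,move L,goto A. Now: state=A, head=-1, tape[-2..1]=0110 (head:  ^)
Step 4: in state A at pos -1, read 1 -> (A,1)->write 1,move R,goto A. Now: state=A, head=0, tape[-2..1]=0110 (head:   ^)
Step 5: in state A at pos 0, read 1 -> (A,1)->write 1,move R,goto A. Now: state=A, head=1, tape[-2..2]=01100 (head:    ^)

Answer: 1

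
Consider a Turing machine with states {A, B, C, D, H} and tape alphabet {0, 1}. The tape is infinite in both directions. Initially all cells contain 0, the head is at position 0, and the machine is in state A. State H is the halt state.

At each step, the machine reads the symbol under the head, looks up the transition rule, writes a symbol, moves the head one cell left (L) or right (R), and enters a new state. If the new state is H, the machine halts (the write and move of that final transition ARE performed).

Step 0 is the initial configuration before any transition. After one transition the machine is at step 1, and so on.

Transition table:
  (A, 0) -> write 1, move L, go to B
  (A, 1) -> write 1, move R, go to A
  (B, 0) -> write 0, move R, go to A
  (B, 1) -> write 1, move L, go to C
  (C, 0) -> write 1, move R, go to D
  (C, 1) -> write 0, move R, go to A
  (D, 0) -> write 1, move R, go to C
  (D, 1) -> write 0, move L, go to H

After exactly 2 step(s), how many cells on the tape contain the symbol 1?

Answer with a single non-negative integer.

Step 1: in state A at pos 0, read 0 -> (A,0)->write 1,move L,goto B. Now: state=B, head=-1, tape[-2..1]=0010 (head:  ^)
Step 2: in state B at pos -1, read 0 -> (B,0)->write 0,move R,goto A. Now: state=A, head=0, tape[-2..1]=0010 (head:   ^)
Cells containing 1 after step 2: {0} -> 1 cell(s)

Answer: 1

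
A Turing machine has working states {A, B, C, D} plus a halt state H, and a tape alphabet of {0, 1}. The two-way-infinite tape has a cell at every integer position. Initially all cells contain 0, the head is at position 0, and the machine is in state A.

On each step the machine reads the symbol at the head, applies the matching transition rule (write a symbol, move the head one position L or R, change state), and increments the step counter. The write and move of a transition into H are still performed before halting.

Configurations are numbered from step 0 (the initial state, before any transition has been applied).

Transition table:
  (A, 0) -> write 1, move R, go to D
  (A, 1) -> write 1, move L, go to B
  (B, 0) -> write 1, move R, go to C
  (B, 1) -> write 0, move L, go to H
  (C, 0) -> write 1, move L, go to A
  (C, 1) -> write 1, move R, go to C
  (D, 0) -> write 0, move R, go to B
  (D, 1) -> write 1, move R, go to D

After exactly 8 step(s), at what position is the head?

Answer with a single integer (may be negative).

Step 1: in state A at pos 0, read 0 -> (A,0)->write 1,move R,goto D. Now: state=D, head=1, tape[-1..2]=0100 (head:   ^)
Step 2: in state D at pos 1, read 0 -> (D,0)->write 0,move R,goto B. Now: state=B, head=2, tape[-1..3]=01000 (head:    ^)
Step 3: in state B at pos 2, read 0 -> (B,0)->write 1,move R,goto C. Now: state=C, head=3, tape[-1..4]=010100 (head:     ^)
Step 4: in state C at pos 3, read 0 -> (C,0)->write 1,move L,goto A. Now: state=A, head=2, tape[-1..4]=010110 (head:    ^)
Step 5: in state A at pos 2, read 1 -> (A,1)->write 1,move L,goto B. Now: state=B, head=1, tape[-1..4]=010110 (head:   ^)
Step 6: in state B at pos 1, read 0 -> (B,0)->write 1,move R,goto C. Now: state=C, head=2, tape[-1..4]=011110 (head:    ^)
Step 7: in state C at pos 2, read 1 -> (C,1)->write 1,move R,goto C. Now: state=C, head=3, tape[-1..4]=011110 (head:     ^)
Step 8: in state C at pos 3, read 1 -> (C,1)->write 1,move R,goto C. Now: state=C, head=4, tape[-1..5]=0111100 (head:      ^)

Answer: 4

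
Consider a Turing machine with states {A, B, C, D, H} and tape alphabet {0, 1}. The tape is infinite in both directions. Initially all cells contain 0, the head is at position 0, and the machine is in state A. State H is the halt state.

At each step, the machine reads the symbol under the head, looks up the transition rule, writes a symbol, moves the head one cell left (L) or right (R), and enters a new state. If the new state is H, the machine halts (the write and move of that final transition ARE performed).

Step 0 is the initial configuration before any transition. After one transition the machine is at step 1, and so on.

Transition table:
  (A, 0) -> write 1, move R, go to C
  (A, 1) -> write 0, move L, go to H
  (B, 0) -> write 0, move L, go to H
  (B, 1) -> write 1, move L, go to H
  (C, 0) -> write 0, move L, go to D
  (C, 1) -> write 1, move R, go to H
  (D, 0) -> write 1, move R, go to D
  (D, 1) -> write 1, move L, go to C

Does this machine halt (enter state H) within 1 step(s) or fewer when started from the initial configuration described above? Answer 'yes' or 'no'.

Step 1: in state A at pos 0, read 0 -> (A,0)->write 1,move R,goto C. Now: state=C, head=1, tape[-1..2]=0100 (head:   ^)
After 1 step(s): state = C (not H) -> not halted within 1 -> no

Answer: no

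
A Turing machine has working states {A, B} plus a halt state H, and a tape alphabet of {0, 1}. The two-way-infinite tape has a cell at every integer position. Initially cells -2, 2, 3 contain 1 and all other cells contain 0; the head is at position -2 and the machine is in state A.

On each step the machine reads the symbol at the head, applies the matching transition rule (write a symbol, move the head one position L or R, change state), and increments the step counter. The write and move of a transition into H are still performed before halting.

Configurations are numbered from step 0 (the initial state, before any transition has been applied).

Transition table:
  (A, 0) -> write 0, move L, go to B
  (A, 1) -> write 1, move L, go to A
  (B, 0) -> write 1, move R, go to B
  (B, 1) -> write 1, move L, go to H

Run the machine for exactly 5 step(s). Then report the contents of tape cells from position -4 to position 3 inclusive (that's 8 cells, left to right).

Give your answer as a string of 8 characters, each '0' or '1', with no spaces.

Step 1: in state A at pos -2, read 1 -> (A,1)->write 1,move L,goto A. Now: state=A, head=-3, tape[-4..4]=001000110 (head:  ^)
Step 2: in state A at pos -3, read 0 -> (A,0)->write 0,move L,goto B. Now: state=B, head=-4, tape[-5..4]=0001000110 (head:  ^)
Step 3: in state B at pos -4, read 0 -> (B,0)->write 1,move R,goto B. Now: state=B, head=-3, tape[-5..4]=0101000110 (head:   ^)
Step 4: in state B at pos -3, read 0 -> (B,0)->write 1,move R,goto B. Now: state=B, head=-2, tape[-5..4]=0111000110 (head:    ^)
Step 5: in state B at pos -2, read 1 -> (B,1)->write 1,move L,goto H. Now: state=H, head=-3, tape[-5..4]=0111000110 (head:   ^)

Answer: 11100011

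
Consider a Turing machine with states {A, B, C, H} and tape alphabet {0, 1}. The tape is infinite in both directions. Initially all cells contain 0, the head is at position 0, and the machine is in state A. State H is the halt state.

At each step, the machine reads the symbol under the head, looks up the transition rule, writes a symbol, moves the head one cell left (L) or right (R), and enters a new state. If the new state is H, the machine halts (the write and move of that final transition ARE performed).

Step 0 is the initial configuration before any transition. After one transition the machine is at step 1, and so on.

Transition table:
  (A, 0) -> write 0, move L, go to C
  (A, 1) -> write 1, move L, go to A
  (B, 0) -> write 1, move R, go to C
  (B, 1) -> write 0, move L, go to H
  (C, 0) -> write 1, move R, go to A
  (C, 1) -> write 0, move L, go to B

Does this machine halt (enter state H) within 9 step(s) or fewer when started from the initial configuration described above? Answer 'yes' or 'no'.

Answer: yes

Derivation:
Step 1: in state A at pos 0, read 0 -> (A,0)->write 0,move L,goto C. Now: state=C, head=-1, tape[-2..1]=0000 (head:  ^)
Step 2: in state C at pos -1, read 0 -> (C,0)->write 1,move R,goto A. Now: state=A, head=0, tape[-2..1]=0100 (head:   ^)
Step 3: in state A at pos 0, read 0 -> (A,0)->write 0,move L,goto C. Now: state=C, head=-1, tape[-2..1]=0100 (head:  ^)
Step 4: in state C at pos -1, read 1 -> (C,1)->write 0,move L,goto B. Now: state=B, head=-2, tape[-3..1]=00000 (head:  ^)
Step 5: in state B at pos -2, read 0 -> (B,0)->write 1,move R,goto C. Now: state=C, head=-1, tape[-3..1]=01000 (head:   ^)
Step 6: in state C at pos -1, read 0 -> (C,0)->write 1,move R,goto A. Now: state=A, head=0, tape[-3..1]=01100 (head:    ^)
Step 7: in state A at pos 0, read 0 -> (A,0)->write 0,move L,goto C. Now: state=C, head=-1, tape[-3..1]=01100 (head:   ^)
Step 8: in state C at pos -1, read 1 -> (C,1)->write 0,move L,goto B. Now: state=B, head=-2, tape[-3..1]=01000 (head:  ^)
Step 9: in state B at pos -2, read 1 -> (B,1)->write 0,move L,goto H. Now: state=H, head=-3, tape[-4..1]=000000 (head:  ^)
State H reached at step 9; 9 <= 9 -> yes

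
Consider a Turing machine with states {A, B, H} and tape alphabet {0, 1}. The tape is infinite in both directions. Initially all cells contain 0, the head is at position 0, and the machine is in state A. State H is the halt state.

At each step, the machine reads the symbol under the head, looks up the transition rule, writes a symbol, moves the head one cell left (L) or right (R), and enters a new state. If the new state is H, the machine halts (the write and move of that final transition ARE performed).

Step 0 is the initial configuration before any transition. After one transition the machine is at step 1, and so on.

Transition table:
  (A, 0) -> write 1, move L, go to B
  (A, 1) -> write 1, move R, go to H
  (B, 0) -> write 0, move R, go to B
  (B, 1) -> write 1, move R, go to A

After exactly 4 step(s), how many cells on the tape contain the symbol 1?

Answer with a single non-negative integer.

Answer: 2

Derivation:
Step 1: in state A at pos 0, read 0 -> (A,0)->write 1,move L,goto B. Now: state=B, head=-1, tape[-2..1]=0010 (head:  ^)
Step 2: in state B at pos -1, read 0 -> (B,0)->write 0,move R,goto B. Now: state=B, head=0, tape[-2..1]=0010 (head:   ^)
Step 3: in state B at pos 0, read 1 -> (B,1)->write 1,move R,goto A. Now: state=A, head=1, tape[-2..2]=00100 (head:    ^)
Step 4: in state A at pos 1, read 0 -> (A,0)->write 1,move L,goto B. Now: state=B, head=0, tape[-2..2]=00110 (head:   ^)
Cells containing 1 after step 4: {0, 1} -> 2 cell(s)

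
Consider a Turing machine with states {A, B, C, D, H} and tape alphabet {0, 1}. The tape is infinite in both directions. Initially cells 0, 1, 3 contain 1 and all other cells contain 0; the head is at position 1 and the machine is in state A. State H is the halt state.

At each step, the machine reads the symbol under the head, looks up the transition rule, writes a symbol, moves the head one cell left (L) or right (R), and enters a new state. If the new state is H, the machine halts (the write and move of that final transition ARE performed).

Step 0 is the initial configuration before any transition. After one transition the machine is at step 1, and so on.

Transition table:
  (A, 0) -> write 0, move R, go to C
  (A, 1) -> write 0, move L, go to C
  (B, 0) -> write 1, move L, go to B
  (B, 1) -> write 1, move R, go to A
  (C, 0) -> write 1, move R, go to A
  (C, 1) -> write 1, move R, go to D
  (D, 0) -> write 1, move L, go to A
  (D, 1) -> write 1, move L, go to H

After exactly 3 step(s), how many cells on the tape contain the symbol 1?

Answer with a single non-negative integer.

Step 1: in state A at pos 1, read 1 -> (A,1)->write 0,move L,goto C. Now: state=C, head=0, tape[-1..4]=010010 (head:  ^)
Step 2: in state C at pos 0, read 1 -> (C,1)->write 1,move R,goto D. Now: state=D, head=1, tape[-1..4]=010010 (head:   ^)
Step 3: in state D at pos 1, read 0 -> (D,0)->write 1,move L,goto A. Now: state=A, head=0, tape[-1..4]=011010 (head:  ^)
Cells containing 1 after step 3: {0, 1, 3} -> 3 cell(s)

Answer: 3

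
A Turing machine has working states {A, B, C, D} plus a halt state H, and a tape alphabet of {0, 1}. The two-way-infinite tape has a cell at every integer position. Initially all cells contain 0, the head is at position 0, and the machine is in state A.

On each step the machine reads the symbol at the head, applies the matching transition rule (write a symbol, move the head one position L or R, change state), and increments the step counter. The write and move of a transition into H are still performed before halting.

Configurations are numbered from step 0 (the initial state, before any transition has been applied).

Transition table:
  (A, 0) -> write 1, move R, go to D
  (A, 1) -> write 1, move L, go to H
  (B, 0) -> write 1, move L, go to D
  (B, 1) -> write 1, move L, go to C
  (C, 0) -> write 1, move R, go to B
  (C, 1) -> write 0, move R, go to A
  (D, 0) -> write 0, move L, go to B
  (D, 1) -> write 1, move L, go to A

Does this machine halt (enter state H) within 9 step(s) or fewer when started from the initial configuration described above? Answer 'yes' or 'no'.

Answer: yes

Derivation:
Step 1: in state A at pos 0, read 0 -> (A,0)->write 1,move R,goto D. Now: state=D, head=1, tape[-1..2]=0100 (head:   ^)
Step 2: in state D at pos 1, read 0 -> (D,0)->write 0,move L,goto B. Now: state=B, head=0, tape[-1..2]=0100 (head:  ^)
Step 3: in state B at pos 0, read 1 -> (B,1)->write 1,move L,goto C. Now: state=C, head=-1, tape[-2..2]=00100 (head:  ^)
Step 4: in state C at pos -1, read 0 -> (C,0)->write 1,move R,goto B. Now: state=B, head=0, tape[-2..2]=01100 (head:   ^)
Step 5: in state B at pos 0, read 1 -> (B,1)->write 1,move L,goto C. Now: state=C, head=-1, tape[-2..2]=01100 (head:  ^)
Step 6: in state C at pos -1, read 1 -> (C,1)->write 0,move R,goto A. Now: state=A, head=0, tape[-2..2]=00100 (head:   ^)
Step 7: in state A at pos 0, read 1 -> (A,1)->write 1,move L,goto H. Now: state=H, head=-1, tape[-2..2]=00100 (head:  ^)
State H reached at step 7; 7 <= 9 -> yes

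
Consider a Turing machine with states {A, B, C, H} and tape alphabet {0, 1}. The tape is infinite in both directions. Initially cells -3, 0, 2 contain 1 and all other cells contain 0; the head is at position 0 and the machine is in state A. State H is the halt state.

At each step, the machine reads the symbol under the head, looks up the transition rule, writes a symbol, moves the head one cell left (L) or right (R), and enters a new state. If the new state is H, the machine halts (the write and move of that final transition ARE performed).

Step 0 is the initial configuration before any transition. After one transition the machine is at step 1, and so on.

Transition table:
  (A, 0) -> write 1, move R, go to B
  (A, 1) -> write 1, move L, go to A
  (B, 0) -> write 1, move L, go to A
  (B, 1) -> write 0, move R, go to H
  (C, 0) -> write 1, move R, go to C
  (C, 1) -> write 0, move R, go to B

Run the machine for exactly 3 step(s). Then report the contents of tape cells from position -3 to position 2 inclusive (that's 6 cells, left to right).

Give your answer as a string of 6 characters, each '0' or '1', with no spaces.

Answer: 101001

Derivation:
Step 1: in state A at pos 0, read 1 -> (A,1)->write 1,move L,goto A. Now: state=A, head=-1, tape[-4..3]=01001010 (head:    ^)
Step 2: in state A at pos -1, read 0 -> (A,0)->write 1,move R,goto B. Now: state=B, head=0, tape[-4..3]=01011010 (head:     ^)
Step 3: in state B at pos 0, read 1 -> (B,1)->write 0,move R,goto H. Now: state=H, head=1, tape[-4..3]=01010010 (head:      ^)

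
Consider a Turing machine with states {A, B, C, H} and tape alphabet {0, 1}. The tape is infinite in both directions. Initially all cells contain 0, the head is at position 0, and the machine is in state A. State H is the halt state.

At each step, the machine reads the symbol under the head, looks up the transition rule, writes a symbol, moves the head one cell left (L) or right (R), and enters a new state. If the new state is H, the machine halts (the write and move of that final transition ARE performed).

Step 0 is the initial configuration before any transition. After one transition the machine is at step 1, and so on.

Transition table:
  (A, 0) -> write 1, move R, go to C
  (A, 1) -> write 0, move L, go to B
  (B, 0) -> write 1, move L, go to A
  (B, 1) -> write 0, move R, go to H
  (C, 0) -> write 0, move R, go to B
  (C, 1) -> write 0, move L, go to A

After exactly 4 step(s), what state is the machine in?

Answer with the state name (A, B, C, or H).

Answer: C

Derivation:
Step 1: in state A at pos 0, read 0 -> (A,0)->write 1,move R,goto C. Now: state=C, head=1, tape[-1..2]=0100 (head:   ^)
Step 2: in state C at pos 1, read 0 -> (C,0)->write 0,move R,goto B. Now: state=B, head=2, tape[-1..3]=01000 (head:    ^)
Step 3: in state B at pos 2, read 0 -> (B,0)->write 1,move L,goto A. Now: state=A, head=1, tape[-1..3]=01010 (head:   ^)
Step 4: in state A at pos 1, read 0 -> (A,0)->write 1,move R,goto C. Now: state=C, head=2, tape[-1..3]=01110 (head:    ^)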